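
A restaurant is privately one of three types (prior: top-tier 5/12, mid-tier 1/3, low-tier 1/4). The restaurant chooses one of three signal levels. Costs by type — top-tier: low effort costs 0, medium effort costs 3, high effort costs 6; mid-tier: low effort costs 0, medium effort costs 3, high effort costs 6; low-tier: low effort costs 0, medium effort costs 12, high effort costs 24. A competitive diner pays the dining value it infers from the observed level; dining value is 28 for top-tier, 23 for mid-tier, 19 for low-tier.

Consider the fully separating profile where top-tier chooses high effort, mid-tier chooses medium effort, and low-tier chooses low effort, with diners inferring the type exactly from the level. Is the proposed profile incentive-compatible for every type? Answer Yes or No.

No

Separating price premiums: high effort → 28, medium effort → 23, low effort → 19.
top-tier (assigned high effort): low effort: 19 − 0 = 19; medium effort: 23 − 3 = 20; high effort: 28 − 6 = 22. top-tier stays.
mid-tier (assigned medium effort): low effort: 19 − 0 = 19; medium effort: 23 − 3 = 20; high effort: 28 − 6 = 22. mid-tier prefers high effort.
low-tier (assigned low effort): low effort: 19 − 0 = 19; medium effort: 23 − 12 = 11; high effort: 28 − 24 = 4. low-tier stays.
At least one type deviates; the separating profile fails.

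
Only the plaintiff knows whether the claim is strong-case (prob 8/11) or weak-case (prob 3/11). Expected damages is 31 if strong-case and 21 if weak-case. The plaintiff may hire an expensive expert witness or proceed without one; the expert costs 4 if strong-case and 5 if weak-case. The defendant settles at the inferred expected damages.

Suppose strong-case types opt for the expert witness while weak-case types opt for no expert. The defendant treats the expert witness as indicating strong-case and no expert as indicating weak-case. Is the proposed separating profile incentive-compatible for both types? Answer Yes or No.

No

Under these beliefs, the expert witness earns settlement 31 and no expert earns settlement 21.
strong-case: the expert witness nets 31 − 4 = 27; no expert nets 21. strong-case prefers the expert witness.
weak-case: the expert witness nets 31 − 5 = 26; no expert nets 21. weak-case would deviate to the expert witness.
weak-case has a profitable deviation, so the profile is not an equilibrium.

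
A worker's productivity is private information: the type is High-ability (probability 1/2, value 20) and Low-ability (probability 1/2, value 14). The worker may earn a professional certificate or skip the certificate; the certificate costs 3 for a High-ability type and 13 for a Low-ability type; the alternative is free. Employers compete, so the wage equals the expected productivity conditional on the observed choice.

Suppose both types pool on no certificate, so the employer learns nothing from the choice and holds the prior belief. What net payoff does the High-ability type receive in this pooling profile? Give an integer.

17

Pooled wage = 1/2·20 + 1/2·14 = 17.
High-ability pays no cost for no certificate, so net payoff = 17.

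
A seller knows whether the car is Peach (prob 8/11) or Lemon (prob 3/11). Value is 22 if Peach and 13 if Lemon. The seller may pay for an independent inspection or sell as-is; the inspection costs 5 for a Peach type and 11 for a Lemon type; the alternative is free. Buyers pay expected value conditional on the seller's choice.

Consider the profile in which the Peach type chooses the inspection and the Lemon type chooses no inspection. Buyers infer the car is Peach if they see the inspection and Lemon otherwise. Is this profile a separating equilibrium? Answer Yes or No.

Under these beliefs, the inspection earns price 22 and no inspection earns price 13.
Peach: the inspection nets 22 − 5 = 17; no inspection nets 13. Peach prefers the inspection.
Lemon: the inspection nets 22 − 11 = 11; no inspection nets 13. Lemon prefers no inspection.
Neither type deviates, so the separating profile is an equilibrium.

Yes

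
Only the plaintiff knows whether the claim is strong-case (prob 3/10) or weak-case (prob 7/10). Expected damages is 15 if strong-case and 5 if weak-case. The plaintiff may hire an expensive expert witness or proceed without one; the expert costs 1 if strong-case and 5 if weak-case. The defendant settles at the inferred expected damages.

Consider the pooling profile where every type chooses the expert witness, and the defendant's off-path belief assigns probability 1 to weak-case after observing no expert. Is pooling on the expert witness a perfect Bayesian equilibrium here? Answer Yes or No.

No

On path, the defendant holds the prior and pays 3/10·15 + 7/10·5 = 8. Off path (no expert), believing weak-case, it pays 5.
strong-case: the expert witness nets 8 − 1 = 7; no expert nets 5. strong-case stays.
weak-case: the expert witness nets 8 − 5 = 3; no expert nets 5. weak-case would deviate.
A type deviates, so pooling fails.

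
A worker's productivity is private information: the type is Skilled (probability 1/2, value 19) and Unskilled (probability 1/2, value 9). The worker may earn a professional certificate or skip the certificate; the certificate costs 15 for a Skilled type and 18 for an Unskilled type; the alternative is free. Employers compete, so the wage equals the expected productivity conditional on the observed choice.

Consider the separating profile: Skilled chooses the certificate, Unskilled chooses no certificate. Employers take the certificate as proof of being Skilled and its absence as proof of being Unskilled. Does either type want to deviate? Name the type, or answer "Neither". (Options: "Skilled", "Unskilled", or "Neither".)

Skilled

The certificate pays 19; no certificate pays 9.
Skilled: assigned the certificate, nets 19 − 15 = 4; deviating to no certificate nets 9.
Unskilled: assigned no certificate, nets 9; deviating to the certificate nets 19 − 18 = 1.
The Skilled type gains 5 by deviating.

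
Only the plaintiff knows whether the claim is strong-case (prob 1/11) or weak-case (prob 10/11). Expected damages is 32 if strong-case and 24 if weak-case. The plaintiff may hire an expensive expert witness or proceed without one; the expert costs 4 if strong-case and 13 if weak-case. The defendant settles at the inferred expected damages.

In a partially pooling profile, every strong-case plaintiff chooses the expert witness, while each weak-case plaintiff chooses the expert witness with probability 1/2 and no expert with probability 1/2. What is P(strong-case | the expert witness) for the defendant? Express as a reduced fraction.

P(the expert witness) = (1/11)·1 + (10/11)·(1/2) = 6/11.
By Bayes' rule, P(strong-case | the expert witness) = (1/11) / (6/11) = 1/6.

1/6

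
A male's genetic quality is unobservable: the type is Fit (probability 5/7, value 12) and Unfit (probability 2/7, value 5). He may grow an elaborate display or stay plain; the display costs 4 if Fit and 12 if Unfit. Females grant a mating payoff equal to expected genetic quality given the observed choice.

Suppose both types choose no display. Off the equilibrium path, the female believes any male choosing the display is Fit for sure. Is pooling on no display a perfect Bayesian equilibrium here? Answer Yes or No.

Yes

On path, the female holds the prior and pays 5/7·12 + 2/7·5 = 10. Off path (the display), believing Fit, it pays 12.
Fit: no display nets 10; the display nets 12 − 4 = 8. Fit stays.
Unfit: no display nets 10; the display nets 12 − 12 = 0. Unfit stays.
No type deviates, so pooling is sustained.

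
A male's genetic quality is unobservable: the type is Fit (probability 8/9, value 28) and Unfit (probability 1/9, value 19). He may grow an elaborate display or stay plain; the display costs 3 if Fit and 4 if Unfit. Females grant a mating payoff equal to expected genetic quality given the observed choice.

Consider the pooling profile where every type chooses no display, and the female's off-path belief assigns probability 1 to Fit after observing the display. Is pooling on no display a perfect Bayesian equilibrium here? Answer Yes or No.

Yes

On path, the female holds the prior and pays 8/9·28 + 1/9·19 = 27. Off path (the display), believing Fit, it pays 28.
Fit: no display nets 27; the display nets 28 − 3 = 25. Fit stays.
Unfit: no display nets 27; the display nets 28 − 4 = 24. Unfit stays.
No type deviates, so pooling is sustained.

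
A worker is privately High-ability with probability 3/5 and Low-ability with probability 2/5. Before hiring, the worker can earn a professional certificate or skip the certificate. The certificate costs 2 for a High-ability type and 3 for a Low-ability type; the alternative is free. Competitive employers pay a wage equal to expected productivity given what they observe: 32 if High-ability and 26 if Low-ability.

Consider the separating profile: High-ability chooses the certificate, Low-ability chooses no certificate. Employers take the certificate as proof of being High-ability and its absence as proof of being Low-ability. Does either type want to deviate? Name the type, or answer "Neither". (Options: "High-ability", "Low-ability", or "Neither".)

Low-ability

The certificate pays 32; no certificate pays 26.
High-ability: assigned the certificate, nets 32 − 2 = 30; deviating to no certificate nets 26.
Low-ability: assigned no certificate, nets 26; deviating to the certificate nets 32 − 3 = 29.
The Low-ability type gains 3 by deviating.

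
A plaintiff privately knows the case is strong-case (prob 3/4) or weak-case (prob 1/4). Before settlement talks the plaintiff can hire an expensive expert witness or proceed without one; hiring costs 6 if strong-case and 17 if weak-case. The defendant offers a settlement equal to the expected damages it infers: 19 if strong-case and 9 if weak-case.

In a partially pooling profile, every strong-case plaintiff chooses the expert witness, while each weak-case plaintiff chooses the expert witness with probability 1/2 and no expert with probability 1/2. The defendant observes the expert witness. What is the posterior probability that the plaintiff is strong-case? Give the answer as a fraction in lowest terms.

6/7

P(the expert witness) = (3/4)·1 + (1/4)·(1/2) = 7/8.
By Bayes' rule, P(strong-case | the expert witness) = (3/4) / (7/8) = 6/7.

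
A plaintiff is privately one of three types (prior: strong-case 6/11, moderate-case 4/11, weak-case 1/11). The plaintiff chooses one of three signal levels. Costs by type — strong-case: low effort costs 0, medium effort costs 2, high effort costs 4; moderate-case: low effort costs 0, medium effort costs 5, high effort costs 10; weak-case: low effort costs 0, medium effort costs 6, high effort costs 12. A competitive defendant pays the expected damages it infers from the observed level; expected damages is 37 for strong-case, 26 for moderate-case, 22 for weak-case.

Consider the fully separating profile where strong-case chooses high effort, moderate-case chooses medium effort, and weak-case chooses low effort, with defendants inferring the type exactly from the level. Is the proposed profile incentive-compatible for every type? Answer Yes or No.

No

Separating settlements: high effort → 37, medium effort → 26, low effort → 22.
strong-case (assigned high effort): low effort: 22 − 0 = 22; medium effort: 26 − 2 = 24; high effort: 37 − 4 = 33. strong-case stays.
moderate-case (assigned medium effort): low effort: 22 − 0 = 22; medium effort: 26 − 5 = 21; high effort: 37 − 10 = 27. moderate-case prefers high effort.
weak-case (assigned low effort): low effort: 22 − 0 = 22; medium effort: 26 − 6 = 20; high effort: 37 − 12 = 25. weak-case prefers high effort.
At least one type deviates; the separating profile fails.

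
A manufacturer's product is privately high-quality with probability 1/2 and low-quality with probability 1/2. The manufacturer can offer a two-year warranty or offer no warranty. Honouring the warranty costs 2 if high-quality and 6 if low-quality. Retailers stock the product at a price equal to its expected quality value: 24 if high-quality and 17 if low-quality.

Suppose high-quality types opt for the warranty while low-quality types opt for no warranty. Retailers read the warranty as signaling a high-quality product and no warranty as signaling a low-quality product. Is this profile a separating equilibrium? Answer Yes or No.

Under these beliefs, the warranty earns price 24 and no warranty earns price 17.
high-quality: the warranty nets 24 − 2 = 22; no warranty nets 17. high-quality prefers the warranty.
low-quality: the warranty nets 24 − 6 = 18; no warranty nets 17. low-quality would deviate to the warranty.
low-quality has a profitable deviation, so the profile is not an equilibrium.

No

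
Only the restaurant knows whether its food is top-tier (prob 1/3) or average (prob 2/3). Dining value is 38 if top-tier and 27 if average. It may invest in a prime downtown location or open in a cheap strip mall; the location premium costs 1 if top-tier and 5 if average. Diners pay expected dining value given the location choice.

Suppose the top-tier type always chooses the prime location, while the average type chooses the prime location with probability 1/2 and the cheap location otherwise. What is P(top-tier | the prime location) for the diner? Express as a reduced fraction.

P(the prime location) = (1/3)·1 + (2/3)·(1/2) = 2/3.
By Bayes' rule, P(top-tier | the prime location) = (1/3) / (2/3) = 1/2.

1/2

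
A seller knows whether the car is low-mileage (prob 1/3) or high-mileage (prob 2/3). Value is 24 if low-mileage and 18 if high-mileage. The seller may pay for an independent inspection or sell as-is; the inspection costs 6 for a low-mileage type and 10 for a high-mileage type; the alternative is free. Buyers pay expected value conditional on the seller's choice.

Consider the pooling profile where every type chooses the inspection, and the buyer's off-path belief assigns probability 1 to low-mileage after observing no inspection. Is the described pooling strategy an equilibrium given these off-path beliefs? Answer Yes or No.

On path, the buyer holds the prior and pays 1/3·24 + 2/3·18 = 20. Off path (no inspection), believing low-mileage, it pays 24.
low-mileage: the inspection nets 20 − 6 = 14; no inspection nets 24. low-mileage would deviate.
high-mileage: the inspection nets 20 − 10 = 10; no inspection nets 24. high-mileage would deviate.
A type deviates, so pooling fails.

No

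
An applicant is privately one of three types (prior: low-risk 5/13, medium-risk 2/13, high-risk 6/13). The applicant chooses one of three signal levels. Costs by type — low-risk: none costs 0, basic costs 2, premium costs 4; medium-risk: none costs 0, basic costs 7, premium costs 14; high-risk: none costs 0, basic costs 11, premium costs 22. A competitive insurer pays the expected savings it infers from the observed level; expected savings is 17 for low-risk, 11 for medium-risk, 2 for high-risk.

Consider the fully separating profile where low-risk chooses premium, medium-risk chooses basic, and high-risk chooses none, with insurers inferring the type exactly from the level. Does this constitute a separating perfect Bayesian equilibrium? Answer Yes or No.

Separating rebates: premium → 17, basic → 11, none → 2.
low-risk (assigned premium): none: 2 − 0 = 2; basic: 11 − 2 = 9; premium: 17 − 4 = 13. low-risk stays.
medium-risk (assigned basic): none: 2 − 0 = 2; basic: 11 − 7 = 4; premium: 17 − 14 = 3. medium-risk stays.
high-risk (assigned none): none: 2 − 0 = 2; basic: 11 − 11 = 0; premium: 17 − 22 = -5. high-risk stays.
Every type prefers its assigned level; separation holds.

Yes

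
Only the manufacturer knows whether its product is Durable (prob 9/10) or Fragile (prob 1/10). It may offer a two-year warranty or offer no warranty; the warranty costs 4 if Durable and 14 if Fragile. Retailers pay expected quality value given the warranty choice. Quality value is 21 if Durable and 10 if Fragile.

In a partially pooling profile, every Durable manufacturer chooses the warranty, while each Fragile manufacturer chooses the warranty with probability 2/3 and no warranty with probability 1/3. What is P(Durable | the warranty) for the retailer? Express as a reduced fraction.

27/29

P(the warranty) = (9/10)·1 + (1/10)·(2/3) = 29/30.
By Bayes' rule, P(Durable | the warranty) = (9/10) / (29/30) = 27/29.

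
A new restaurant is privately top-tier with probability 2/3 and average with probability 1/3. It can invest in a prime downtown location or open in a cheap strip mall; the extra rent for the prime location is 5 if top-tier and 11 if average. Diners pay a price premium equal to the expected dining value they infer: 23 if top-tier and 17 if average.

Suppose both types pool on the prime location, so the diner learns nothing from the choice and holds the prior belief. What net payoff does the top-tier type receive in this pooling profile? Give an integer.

Pooled price premium = 2/3·23 + 1/3·17 = 21.
top-tier pays cost 5 for the prime location, so net payoff = 21 − 5 = 16.

16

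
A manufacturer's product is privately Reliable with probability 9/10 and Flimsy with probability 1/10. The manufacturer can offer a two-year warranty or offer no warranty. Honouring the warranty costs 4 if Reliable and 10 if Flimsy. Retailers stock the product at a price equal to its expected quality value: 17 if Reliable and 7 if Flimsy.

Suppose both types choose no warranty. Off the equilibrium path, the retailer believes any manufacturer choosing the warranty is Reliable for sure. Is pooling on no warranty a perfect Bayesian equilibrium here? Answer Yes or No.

Yes

On path, the retailer holds the prior and pays 9/10·17 + 1/10·7 = 16. Off path (the warranty), believing Reliable, it pays 17.
Reliable: no warranty nets 16; the warranty nets 17 − 4 = 13. Reliable stays.
Flimsy: no warranty nets 16; the warranty nets 17 − 10 = 7. Flimsy stays.
No type deviates, so pooling is sustained.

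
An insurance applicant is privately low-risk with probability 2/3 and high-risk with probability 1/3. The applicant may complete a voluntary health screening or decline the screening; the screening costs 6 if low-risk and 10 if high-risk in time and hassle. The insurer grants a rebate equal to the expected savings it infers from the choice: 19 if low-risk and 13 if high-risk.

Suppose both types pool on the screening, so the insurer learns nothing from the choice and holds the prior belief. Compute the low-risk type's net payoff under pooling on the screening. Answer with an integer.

Pooled rebate = 2/3·19 + 1/3·13 = 17.
low-risk pays cost 6 for the screening, so net payoff = 17 − 6 = 11.

11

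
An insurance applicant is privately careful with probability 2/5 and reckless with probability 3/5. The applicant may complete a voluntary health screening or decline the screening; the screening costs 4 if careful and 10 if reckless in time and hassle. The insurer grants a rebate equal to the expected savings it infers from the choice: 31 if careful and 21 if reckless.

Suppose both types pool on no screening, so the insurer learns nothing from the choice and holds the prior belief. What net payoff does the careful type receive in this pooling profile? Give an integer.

Pooled rebate = 2/5·31 + 3/5·21 = 25.
careful pays no cost for no screening, so net payoff = 25.

25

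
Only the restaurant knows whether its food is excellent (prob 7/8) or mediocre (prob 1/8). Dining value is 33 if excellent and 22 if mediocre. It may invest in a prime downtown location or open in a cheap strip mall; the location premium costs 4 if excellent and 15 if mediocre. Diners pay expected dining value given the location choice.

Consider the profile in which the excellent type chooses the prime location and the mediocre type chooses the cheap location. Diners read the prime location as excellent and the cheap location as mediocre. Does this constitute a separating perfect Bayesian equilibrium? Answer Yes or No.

Yes

Under these beliefs, the prime location earns price premium 33 and the cheap location earns price premium 22.
excellent: the prime location nets 33 − 4 = 29; the cheap location nets 22. excellent prefers the prime location.
mediocre: the prime location nets 33 − 15 = 18; the cheap location nets 22. mediocre prefers the cheap location.
Neither type deviates, so the separating profile is an equilibrium.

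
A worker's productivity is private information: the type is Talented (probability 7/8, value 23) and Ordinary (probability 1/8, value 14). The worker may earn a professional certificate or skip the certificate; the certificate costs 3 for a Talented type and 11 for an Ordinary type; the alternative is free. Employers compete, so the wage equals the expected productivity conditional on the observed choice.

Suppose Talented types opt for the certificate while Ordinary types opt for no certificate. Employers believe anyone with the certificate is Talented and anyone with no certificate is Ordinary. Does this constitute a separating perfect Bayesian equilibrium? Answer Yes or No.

Under these beliefs, the certificate earns wage 23 and no certificate earns wage 14.
Talented: the certificate nets 23 − 3 = 20; no certificate nets 14. Talented prefers the certificate.
Ordinary: the certificate nets 23 − 11 = 12; no certificate nets 14. Ordinary prefers no certificate.
Neither type deviates, so the separating profile is an equilibrium.

Yes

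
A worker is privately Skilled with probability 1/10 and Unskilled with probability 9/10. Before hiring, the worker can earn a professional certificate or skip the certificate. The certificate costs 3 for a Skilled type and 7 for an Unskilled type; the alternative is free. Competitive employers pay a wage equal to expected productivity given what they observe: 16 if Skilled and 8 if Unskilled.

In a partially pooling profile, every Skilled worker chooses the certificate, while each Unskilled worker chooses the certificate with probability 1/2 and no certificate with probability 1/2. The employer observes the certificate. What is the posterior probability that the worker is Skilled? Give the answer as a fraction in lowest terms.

2/11

P(the certificate) = (1/10)·1 + (9/10)·(1/2) = 11/20.
By Bayes' rule, P(Skilled | the certificate) = (1/10) / (11/20) = 2/11.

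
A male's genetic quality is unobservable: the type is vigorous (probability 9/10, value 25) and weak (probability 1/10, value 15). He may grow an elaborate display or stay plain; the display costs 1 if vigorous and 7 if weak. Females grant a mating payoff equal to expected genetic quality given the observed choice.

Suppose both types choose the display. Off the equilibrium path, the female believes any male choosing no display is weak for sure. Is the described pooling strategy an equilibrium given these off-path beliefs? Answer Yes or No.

Yes

On path, the female holds the prior and pays 9/10·25 + 1/10·15 = 24. Off path (no display), believing weak, it pays 15.
vigorous: the display nets 24 − 1 = 23; no display nets 15. vigorous stays.
weak: the display nets 24 − 7 = 17; no display nets 15. weak stays.
No type deviates, so pooling is sustained.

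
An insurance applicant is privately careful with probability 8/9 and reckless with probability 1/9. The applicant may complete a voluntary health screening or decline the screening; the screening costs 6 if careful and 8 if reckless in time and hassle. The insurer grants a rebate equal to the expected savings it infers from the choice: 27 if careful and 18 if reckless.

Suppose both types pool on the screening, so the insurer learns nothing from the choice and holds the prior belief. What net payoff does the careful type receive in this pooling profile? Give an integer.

20

Pooled rebate = 8/9·27 + 1/9·18 = 26.
careful pays cost 6 for the screening, so net payoff = 26 − 6 = 20.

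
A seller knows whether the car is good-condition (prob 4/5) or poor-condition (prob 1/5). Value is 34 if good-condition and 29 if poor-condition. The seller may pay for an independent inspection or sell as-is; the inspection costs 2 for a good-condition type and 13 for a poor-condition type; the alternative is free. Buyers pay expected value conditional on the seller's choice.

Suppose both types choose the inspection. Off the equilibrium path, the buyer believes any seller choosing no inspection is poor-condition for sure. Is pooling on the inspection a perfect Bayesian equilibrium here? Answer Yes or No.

No

On path, the buyer holds the prior and pays 4/5·34 + 1/5·29 = 33. Off path (no inspection), believing poor-condition, it pays 29.
good-condition: the inspection nets 33 − 2 = 31; no inspection nets 29. good-condition stays.
poor-condition: the inspection nets 33 − 13 = 20; no inspection nets 29. poor-condition would deviate.
A type deviates, so pooling fails.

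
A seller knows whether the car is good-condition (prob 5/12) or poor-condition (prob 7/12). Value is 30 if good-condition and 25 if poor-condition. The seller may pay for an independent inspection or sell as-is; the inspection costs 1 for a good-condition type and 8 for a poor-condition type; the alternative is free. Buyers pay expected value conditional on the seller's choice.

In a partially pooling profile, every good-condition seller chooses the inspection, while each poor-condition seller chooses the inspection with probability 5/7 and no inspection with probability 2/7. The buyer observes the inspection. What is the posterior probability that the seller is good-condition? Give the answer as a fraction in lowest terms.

1/2

P(the inspection) = (5/12)·1 + (7/12)·(5/7) = 5/6.
By Bayes' rule, P(good-condition | the inspection) = (5/12) / (5/6) = 1/2.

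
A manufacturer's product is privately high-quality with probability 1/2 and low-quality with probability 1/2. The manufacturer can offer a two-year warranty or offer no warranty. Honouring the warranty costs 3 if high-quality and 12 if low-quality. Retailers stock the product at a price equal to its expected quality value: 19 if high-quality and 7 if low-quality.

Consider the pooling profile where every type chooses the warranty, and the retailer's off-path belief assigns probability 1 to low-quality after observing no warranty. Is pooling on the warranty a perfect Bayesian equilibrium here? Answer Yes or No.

On path, the retailer holds the prior and pays 1/2·19 + 1/2·7 = 13. Off path (no warranty), believing low-quality, it pays 7.
high-quality: the warranty nets 13 − 3 = 10; no warranty nets 7. high-quality stays.
low-quality: the warranty nets 13 − 12 = 1; no warranty nets 7. low-quality would deviate.
A type deviates, so pooling fails.

No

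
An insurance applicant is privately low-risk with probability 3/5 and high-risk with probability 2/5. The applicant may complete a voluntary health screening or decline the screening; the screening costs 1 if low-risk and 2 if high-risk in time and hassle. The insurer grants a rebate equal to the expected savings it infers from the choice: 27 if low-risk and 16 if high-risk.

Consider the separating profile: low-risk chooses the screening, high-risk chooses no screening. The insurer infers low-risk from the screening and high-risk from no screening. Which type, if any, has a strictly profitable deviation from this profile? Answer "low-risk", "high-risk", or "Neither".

The screening pays 27; no screening pays 16.
low-risk: assigned the screening, nets 27 − 1 = 26; deviating to no screening nets 16.
high-risk: assigned no screening, nets 16; deviating to the screening nets 27 − 2 = 25.
The high-risk type gains 9 by deviating.

high-risk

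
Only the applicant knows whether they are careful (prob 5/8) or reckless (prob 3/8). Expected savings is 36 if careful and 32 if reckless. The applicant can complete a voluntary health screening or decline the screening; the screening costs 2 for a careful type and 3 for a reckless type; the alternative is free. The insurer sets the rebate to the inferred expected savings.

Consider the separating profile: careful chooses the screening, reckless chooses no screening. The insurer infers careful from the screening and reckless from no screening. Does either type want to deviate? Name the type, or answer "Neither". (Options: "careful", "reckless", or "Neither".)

reckless

The screening pays 36; no screening pays 32.
careful: assigned the screening, nets 36 − 2 = 34; deviating to no screening nets 32.
reckless: assigned no screening, nets 32; deviating to the screening nets 36 − 3 = 33.
The reckless type gains 1 by deviating.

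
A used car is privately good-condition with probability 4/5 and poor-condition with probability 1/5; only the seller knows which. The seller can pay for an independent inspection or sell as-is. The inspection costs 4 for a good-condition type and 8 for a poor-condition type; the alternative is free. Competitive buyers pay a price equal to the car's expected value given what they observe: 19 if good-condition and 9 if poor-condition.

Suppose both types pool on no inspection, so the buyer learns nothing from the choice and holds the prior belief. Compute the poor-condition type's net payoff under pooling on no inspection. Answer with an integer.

Pooled price = 4/5·19 + 1/5·9 = 17.
poor-condition pays no cost for no inspection, so net payoff = 17.

17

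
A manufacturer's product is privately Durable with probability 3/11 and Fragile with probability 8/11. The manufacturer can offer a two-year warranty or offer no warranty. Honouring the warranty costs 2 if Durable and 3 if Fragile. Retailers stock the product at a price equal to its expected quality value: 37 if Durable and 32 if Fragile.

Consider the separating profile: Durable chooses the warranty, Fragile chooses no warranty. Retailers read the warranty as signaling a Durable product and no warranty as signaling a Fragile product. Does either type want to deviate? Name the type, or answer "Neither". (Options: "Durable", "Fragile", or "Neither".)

Fragile

The warranty pays 37; no warranty pays 32.
Durable: assigned the warranty, nets 37 − 2 = 35; deviating to no warranty nets 32.
Fragile: assigned no warranty, nets 32; deviating to the warranty nets 37 − 3 = 34.
The Fragile type gains 2 by deviating.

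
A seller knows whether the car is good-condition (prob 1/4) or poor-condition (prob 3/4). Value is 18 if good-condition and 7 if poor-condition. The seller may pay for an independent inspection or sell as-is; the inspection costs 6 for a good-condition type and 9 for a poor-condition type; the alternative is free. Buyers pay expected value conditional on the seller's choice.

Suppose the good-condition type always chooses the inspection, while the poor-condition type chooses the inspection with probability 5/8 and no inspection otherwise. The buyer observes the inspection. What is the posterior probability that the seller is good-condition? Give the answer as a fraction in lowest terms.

8/23

P(the inspection) = (1/4)·1 + (3/4)·(5/8) = 23/32.
By Bayes' rule, P(good-condition | the inspection) = (1/4) / (23/32) = 8/23.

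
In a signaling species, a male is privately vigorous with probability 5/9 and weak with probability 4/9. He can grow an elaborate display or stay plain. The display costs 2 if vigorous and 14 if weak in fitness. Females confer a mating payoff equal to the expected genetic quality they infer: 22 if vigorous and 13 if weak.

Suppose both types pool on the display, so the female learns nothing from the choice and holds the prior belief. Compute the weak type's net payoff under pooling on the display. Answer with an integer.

Pooled mating payoff = 5/9·22 + 4/9·13 = 18.
weak pays cost 14 for the display, so net payoff = 18 − 14 = 4.

4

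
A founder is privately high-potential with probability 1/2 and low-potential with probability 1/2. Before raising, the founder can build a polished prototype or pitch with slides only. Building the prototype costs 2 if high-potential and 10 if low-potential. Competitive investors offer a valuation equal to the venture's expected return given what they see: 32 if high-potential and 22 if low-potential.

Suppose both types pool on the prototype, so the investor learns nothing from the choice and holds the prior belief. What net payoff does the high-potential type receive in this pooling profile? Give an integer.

Pooled valuation = 1/2·32 + 1/2·22 = 27.
high-potential pays cost 2 for the prototype, so net payoff = 27 − 2 = 25.

25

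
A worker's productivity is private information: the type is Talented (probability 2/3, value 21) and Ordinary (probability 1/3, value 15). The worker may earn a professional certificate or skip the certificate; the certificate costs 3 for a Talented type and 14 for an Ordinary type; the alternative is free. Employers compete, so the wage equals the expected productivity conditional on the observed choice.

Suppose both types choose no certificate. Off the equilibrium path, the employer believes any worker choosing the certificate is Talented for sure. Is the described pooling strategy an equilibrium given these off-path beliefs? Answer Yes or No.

On path, the employer holds the prior and pays 2/3·21 + 1/3·15 = 19. Off path (the certificate), believing Talented, it pays 21.
Talented: no certificate nets 19; the certificate nets 21 − 3 = 18. Talented stays.
Ordinary: no certificate nets 19; the certificate nets 21 − 14 = 7. Ordinary stays.
No type deviates, so pooling is sustained.

Yes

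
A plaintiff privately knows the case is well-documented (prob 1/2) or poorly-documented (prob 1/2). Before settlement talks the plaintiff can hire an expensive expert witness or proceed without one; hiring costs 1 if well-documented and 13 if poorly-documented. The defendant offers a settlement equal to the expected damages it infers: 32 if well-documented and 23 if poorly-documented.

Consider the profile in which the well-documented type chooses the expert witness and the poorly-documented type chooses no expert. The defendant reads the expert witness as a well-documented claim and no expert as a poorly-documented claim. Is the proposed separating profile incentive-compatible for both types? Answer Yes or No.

Under these beliefs, the expert witness earns settlement 32 and no expert earns settlement 23.
well-documented: the expert witness nets 32 − 1 = 31; no expert nets 23. well-documented prefers the expert witness.
poorly-documented: the expert witness nets 32 − 13 = 19; no expert nets 23. poorly-documented prefers no expert.
Neither type deviates, so the separating profile is an equilibrium.

Yes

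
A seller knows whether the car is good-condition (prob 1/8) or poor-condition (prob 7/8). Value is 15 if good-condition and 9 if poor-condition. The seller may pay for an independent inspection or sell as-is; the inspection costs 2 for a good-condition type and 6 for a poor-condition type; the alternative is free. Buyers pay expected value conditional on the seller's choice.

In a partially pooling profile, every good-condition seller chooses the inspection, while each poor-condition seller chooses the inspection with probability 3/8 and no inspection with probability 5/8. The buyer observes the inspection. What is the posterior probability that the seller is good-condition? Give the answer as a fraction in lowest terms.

P(the inspection) = (1/8)·1 + (7/8)·(3/8) = 29/64.
By Bayes' rule, P(good-condition | the inspection) = (1/8) / (29/64) = 8/29.

8/29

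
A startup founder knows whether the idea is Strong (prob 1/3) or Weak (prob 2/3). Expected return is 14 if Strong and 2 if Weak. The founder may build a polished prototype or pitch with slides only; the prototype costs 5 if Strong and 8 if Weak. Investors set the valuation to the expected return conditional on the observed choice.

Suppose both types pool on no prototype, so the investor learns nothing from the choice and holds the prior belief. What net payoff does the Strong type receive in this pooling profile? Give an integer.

Pooled valuation = 1/3·14 + 2/3·2 = 6.
Strong pays no cost for no prototype, so net payoff = 6.

6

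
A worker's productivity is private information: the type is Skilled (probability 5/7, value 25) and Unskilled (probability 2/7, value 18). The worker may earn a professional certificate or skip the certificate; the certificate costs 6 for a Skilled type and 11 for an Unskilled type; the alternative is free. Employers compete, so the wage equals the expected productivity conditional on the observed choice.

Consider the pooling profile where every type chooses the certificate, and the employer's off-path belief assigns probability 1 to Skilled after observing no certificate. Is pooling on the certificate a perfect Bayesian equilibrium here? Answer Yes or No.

On path, the employer holds the prior and pays 5/7·25 + 2/7·18 = 23. Off path (no certificate), believing Skilled, it pays 25.
Skilled: the certificate nets 23 − 6 = 17; no certificate nets 25. Skilled would deviate.
Unskilled: the certificate nets 23 − 11 = 12; no certificate nets 25. Unskilled would deviate.
A type deviates, so pooling fails.

No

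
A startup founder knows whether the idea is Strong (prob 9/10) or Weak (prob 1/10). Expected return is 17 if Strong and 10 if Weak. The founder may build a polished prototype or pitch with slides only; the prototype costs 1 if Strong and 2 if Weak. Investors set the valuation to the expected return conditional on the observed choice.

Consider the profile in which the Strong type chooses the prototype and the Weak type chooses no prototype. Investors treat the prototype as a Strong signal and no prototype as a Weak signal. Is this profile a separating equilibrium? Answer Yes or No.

Under these beliefs, the prototype earns valuation 17 and no prototype earns valuation 10.
Strong: the prototype nets 17 − 1 = 16; no prototype nets 10. Strong prefers the prototype.
Weak: the prototype nets 17 − 2 = 15; no prototype nets 10. Weak would deviate to the prototype.
Weak has a profitable deviation, so the profile is not an equilibrium.

No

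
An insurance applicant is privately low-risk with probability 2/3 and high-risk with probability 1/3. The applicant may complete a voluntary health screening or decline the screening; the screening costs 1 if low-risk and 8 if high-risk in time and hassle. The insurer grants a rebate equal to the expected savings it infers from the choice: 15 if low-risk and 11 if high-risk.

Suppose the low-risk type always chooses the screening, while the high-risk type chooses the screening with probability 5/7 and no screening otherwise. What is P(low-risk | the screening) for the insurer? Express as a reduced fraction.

P(the screening) = (2/3)·1 + (1/3)·(5/7) = 19/21.
By Bayes' rule, P(low-risk | the screening) = (2/3) / (19/21) = 14/19.

14/19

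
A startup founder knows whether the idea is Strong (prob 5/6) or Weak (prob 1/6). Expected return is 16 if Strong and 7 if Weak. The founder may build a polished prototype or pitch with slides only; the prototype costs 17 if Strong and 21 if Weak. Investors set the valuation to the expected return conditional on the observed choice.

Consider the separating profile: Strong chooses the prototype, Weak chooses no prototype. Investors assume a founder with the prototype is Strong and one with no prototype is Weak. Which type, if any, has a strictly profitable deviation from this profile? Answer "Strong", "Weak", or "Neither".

The prototype pays 16; no prototype pays 7.
Strong: assigned the prototype, nets 16 − 17 = -1; deviating to no prototype nets 7.
Weak: assigned no prototype, nets 7; deviating to the prototype nets 16 − 21 = -5.
The Strong type gains 8 by deviating.

Strong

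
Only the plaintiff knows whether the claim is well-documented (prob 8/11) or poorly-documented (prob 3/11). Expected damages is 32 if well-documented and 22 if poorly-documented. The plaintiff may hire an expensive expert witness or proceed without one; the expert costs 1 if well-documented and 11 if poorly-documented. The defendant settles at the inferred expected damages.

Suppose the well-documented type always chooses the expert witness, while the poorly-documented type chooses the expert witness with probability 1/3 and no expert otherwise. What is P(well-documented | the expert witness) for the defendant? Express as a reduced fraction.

8/9

P(the expert witness) = (8/11)·1 + (3/11)·(1/3) = 9/11.
By Bayes' rule, P(well-documented | the expert witness) = (8/11) / (9/11) = 8/9.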